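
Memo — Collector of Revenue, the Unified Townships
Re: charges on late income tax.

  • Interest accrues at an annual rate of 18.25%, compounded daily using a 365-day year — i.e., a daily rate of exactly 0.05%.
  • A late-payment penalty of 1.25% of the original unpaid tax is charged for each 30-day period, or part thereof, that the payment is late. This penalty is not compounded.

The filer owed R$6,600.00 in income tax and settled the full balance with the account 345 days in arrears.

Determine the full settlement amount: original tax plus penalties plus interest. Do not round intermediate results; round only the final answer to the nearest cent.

R$8,832.26

Penalty periods: ⌈345/30⌉ = 12; penalty = 12 × 1.25% × R$6,600.00 = R$990.00
Interest: R$6,600.00 × ((1 + 0.0005)^345 − 1) = R$6,600.00 × 0.18822059… = R$1,242.2559…
Total = R$6,600.00 + R$990.0000 + R$1,242.2559… = R$8,832.26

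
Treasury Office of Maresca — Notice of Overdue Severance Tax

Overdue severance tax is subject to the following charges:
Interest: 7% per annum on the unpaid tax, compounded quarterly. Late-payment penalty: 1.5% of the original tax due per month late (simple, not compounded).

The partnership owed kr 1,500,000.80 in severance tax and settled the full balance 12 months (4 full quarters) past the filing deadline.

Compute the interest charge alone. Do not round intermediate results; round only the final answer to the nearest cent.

kr 107,788.60

Interest (7%/yr ÷ 4 = 1.75%/quarter): kr 1,500,000.80 × ((1 + 0.0175)^4 − 1) = kr 107,788.6044…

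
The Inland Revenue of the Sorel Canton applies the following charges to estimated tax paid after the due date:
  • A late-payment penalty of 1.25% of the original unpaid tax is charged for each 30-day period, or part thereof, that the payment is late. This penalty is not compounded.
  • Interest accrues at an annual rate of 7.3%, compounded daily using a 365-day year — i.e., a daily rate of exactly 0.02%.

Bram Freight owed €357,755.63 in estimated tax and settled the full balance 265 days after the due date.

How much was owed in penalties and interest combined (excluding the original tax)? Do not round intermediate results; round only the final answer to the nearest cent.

Penalty periods: ⌈265/30⌉ = 9; penalty = 9 × 1.25% × €357,755.63 = €40,247.51…
Interest: €357,755.63 × ((1 + 0.0002)^265 − 1) = €357,755.63 × 0.05442406… = €19,470.5129…
Penalties + interest = €40,247.5084… + €19,470.5129… = €59,718.02

€59,718.02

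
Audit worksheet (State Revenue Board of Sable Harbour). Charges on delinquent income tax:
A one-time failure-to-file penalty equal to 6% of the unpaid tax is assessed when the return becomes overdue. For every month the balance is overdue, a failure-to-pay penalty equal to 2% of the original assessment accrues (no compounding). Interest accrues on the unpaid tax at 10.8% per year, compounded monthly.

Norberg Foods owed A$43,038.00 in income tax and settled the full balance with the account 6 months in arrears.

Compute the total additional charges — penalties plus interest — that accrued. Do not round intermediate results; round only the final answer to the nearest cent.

Failure-to-file penalty: 6% × A$43,038.00 = A$2,582.28
Failure-to-pay penalty = 2% × A$43,038.00 × 6 mo = A$5,164.56
Interest (10.8%/yr ÷ 12 = 0.9%/month): A$43,038.00 × ((1 + 0.009)^6 − 1) = A$2,376.9749…
Penalties + interest = A$7,746.8400 + A$2,376.9749… = A$10,123.81

A$10,123.81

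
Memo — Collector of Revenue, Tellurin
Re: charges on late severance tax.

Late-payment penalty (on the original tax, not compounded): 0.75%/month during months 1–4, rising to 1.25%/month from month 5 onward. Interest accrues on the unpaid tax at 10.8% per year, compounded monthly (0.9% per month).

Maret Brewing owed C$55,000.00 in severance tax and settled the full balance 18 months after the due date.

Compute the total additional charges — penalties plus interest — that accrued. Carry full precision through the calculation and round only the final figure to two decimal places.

Penalty, months 1–4: 4 × 0.75% × C$55,000.00 = C$1,650.00
Penalty, months 5–18: 14 × 1.25% × C$55,000.00 = C$9,625.00
Interest: C$55,000.00 × ((1 + 0.009)^18 − 1) = C$55,000.00 × 0.1750085… = C$9,625.4651…
Penalties + interest = C$11,275.0000 + C$9,625.4651… = C$20,900.47

C$20,900.47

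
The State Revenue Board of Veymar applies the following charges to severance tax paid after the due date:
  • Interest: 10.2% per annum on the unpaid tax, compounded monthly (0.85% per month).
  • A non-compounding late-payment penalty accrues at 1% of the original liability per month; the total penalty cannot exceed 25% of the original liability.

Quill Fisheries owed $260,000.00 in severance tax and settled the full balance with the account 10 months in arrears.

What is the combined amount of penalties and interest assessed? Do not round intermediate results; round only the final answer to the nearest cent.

$48,964.77

Penalty: 10 × 1% × $260,000.00 = $26,000.00 (below the 25% cap of $65,000.00)
Interest: $260,000.00 × ((1 + 0.0085)^10 − 1) = $260,000.00 × 0.0883261… = $22,964.7736…
Penalties + interest = $26,000.0000 + $22,964.7736… = $48,964.77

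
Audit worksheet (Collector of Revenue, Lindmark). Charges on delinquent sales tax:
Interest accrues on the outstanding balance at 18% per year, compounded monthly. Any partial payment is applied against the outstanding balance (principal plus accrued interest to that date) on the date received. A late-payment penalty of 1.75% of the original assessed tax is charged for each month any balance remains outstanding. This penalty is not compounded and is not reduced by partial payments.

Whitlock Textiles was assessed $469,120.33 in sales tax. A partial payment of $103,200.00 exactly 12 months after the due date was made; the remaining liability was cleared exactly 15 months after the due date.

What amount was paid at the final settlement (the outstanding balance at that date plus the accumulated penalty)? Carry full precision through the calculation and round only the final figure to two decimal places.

$601,739.36

Monthly rate = 18% ÷ 12 = 1.5%
Balance at month 12: $469,120.3300 × (1 + 0.015)^12 = $560,888.7912…
After $103,200.00 payment: $560,888.7912… − $103,200.00 = $457,688.7912…
Balance at month 15: $457,688.7912… × (1 + 0.015)^3 = $478,595.2714…
Penalty: 15 × 1.75% × $469,120.33 = $123,144.09…
Final settlement = outstanding balance + penalty = $478,595.2714… + $123,144.09… = $601,739.36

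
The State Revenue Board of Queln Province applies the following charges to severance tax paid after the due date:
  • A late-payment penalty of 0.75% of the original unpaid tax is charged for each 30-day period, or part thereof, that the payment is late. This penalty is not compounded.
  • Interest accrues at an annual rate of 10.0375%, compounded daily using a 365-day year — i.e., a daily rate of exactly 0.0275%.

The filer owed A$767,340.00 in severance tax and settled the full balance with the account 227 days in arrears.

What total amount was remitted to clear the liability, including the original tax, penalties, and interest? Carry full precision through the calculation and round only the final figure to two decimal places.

A$862,801.31

Penalty periods: ⌈227/30⌉ = 8; penalty = 8 × 0.75% × A$767,340.00 = A$46,040.40
Interest: A$767,340.00 × ((1 + 0.000275)^227 − 1) = A$767,340.00 × 0.06440549… = A$49,420.9089…
Total = A$767,340.00 + A$46,040.4000 + A$49,420.9089… = A$862,801.31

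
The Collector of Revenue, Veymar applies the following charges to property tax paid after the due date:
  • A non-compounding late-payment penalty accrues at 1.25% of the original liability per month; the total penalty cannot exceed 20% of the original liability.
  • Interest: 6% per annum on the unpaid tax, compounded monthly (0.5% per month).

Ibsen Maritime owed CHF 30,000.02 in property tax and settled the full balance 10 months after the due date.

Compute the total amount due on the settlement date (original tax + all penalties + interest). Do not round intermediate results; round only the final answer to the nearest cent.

Penalty: 10 × 1.25% × CHF 30,000.02 = CHF 3,750.00… (below the 20% cap of CHF 6,000.00…)
Interest: CHF 30,000.02 × ((1 + 0.005)^10 − 1) = CHF 30,000.02 × 0.0511401… = CHF 1,534.2050…
Total = CHF 30,000.02 + CHF 3,750.0025 + CHF 1,534.2050… = CHF 35,284.23

CHF 35,284.23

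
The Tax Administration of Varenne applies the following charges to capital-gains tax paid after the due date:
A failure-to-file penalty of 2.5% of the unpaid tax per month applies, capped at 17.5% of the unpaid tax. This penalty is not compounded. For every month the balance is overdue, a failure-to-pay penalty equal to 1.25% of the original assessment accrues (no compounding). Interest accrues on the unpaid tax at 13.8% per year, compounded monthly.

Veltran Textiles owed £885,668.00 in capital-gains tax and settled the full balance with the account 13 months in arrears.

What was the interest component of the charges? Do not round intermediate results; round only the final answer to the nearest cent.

£141,940.02

Interest (13.8%/yr ÷ 12 = 1.15%/month): £885,668.00 × ((1 + 0.0115)^13 − 1) = £141,940.0219…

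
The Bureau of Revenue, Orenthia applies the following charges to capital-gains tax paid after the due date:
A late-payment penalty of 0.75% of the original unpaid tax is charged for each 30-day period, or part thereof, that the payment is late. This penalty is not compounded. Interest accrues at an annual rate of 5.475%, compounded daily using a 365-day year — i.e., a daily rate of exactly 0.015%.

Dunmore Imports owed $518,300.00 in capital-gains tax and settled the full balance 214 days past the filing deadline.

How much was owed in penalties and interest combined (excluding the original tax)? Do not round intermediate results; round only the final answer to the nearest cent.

$48,004.05

Penalty periods: ⌈214/30⌉ = 8; penalty = 8 × 0.75% × $518,300.00 = $31,098.00
Interest: $518,300.00 × ((1 + 0.00015)^214 − 1) = $518,300.00 × 0.03261828… = $16,906.0527…
Penalties + interest = $31,098.0000 + $16,906.0527… = $48,004.05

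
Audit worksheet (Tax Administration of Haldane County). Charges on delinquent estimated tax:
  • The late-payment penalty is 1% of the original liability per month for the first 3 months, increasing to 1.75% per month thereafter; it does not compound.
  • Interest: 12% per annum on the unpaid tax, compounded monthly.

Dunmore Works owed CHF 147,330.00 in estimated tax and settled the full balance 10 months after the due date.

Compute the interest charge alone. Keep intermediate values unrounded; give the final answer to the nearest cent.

Interest (12%/yr ÷ 12 = 1%/month): CHF 147,330.00 × ((1 + 0.01)^10 − 1) = CHF 15,413.9777…

CHF 15,413.98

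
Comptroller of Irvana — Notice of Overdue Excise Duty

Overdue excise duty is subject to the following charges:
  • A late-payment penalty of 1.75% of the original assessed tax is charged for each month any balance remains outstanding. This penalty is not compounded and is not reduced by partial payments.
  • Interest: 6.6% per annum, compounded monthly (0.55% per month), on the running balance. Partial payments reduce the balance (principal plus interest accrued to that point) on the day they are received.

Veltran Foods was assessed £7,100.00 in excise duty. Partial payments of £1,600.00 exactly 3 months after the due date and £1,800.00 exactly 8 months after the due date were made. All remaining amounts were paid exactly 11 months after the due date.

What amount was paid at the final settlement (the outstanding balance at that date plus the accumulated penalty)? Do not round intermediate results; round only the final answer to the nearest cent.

£5,406.68

Balance at month 3: £7,100.0000 × (1 + 0.0055)^3 = £7,217.7955…
After £1,600.00 payment: £7,217.7955… − £1,600.00 = £5,617.7955…
Balance at month 8: £5,617.7955… × (1 + 0.0055)^5 = £5,773.9936…
After £1,800.00 payment: £5,773.9936… − £1,800.00 = £3,973.9936…
Balance at month 11: £3,973.9936… × (1 + 0.0055)^3 = £4,039.9258…
Penalty: 11 × 1.75% × £7,100.00 = £1,366.75
Final settlement = outstanding balance + penalty = £4,039.9258… + £1,366.75 = £5,406.68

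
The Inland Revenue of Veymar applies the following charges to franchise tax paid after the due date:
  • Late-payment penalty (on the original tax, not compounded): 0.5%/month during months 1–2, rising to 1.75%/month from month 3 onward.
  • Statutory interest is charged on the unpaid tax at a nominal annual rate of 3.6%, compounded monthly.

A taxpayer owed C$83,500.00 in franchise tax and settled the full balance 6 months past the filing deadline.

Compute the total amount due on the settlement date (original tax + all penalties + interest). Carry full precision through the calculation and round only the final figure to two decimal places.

Penalty, months 1–2: 2 × 0.5% × C$83,500.00 = C$835.00
Penalty, months 3–6: 4 × 1.75% × C$83,500.00 = C$5,845.00
Interest (3.6%/yr ÷ 12 = 0.3%/month): C$83,500.00 × ((1 + 0.003)^6 − 1) = C$1,514.3177…
Total = C$83,500.00 + C$6,680.0000 + C$1,514.3177… = C$91,694.32

C$91,694.32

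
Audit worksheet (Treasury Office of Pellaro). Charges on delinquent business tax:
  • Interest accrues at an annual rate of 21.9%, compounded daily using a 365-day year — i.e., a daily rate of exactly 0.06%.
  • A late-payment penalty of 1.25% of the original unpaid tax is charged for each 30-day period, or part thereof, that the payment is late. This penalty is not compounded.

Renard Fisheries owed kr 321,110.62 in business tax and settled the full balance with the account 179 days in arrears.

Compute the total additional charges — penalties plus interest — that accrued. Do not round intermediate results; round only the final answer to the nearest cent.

Penalty periods: ⌈179/30⌉ = 6; penalty = 6 × 1.25% × kr 321,110.62 = kr 24,083.30…
Interest: kr 321,110.62 × ((1 + 0.0006)^179 − 1) = kr 321,110.62 × 0.11334366… = kr 36,395.8526…
Penalties + interest = kr 24,083.2965 + kr 36,395.8526… = kr 60,479.15

kr 60,479.15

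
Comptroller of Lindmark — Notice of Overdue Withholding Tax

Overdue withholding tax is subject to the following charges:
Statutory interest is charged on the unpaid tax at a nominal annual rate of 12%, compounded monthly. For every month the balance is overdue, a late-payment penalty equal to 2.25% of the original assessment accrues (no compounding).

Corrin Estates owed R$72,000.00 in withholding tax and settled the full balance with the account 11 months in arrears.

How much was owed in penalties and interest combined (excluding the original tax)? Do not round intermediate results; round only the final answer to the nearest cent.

Late-payment penalty: 11 × 2.25% × R$72,000.00 = R$17,820.00
Interest (12%/yr ÷ 12 = 1%/month): R$72,000.00 × ((1 + 0.01)^11 − 1) = R$8,328.1210…
Penalties + interest = R$17,820.0000 + R$8,328.1210… = R$26,148.12

R$26,148.12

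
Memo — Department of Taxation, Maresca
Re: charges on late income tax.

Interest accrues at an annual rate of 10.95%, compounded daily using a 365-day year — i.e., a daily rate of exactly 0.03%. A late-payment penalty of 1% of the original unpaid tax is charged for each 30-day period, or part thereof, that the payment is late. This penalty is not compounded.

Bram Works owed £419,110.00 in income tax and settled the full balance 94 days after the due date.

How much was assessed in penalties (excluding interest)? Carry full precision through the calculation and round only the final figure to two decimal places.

Penalty periods: ⌈94/30⌉ = 4; penalty = 4 × 1% × £419,110.00 = £16,764.40

£16,764.40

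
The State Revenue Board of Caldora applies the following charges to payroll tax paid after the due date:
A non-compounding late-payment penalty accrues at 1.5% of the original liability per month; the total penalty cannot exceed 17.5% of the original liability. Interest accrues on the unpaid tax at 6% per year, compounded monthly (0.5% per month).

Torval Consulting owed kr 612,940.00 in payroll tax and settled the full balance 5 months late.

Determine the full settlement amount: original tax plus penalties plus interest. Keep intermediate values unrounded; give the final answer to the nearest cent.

Penalty: 5 × 1.5% × kr 612,940.00 = kr 45,970.50 (below the 17.5% cap of kr 107,264.50)
Interest: kr 612,940.00 × ((1 + 0.005)^5 − 1) = kr 612,940.00 × 0.0252513… = kr 15,477.5031…
Total = kr 612,940.00 + kr 45,970.5000 + kr 15,477.5031… = kr 674,388.00

kr 674,388.00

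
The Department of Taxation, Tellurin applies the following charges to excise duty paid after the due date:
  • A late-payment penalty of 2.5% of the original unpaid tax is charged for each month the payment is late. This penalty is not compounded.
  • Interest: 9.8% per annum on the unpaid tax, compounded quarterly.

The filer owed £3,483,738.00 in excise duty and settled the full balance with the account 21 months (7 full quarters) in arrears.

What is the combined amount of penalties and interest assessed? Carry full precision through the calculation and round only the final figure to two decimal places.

£2,472,174.62

Late-payment penalty: 21 × 2.5% × £3,483,738.00 = £1,828,962.45
Interest (9.8%/yr ÷ 4 = 2.45%/quarter): £3,483,738.00 × ((1 + 0.0245)^7 − 1) = £643,212.1682…
Penalties + interest = £1,828,962.4500 + £643,212.1682… = £2,472,174.62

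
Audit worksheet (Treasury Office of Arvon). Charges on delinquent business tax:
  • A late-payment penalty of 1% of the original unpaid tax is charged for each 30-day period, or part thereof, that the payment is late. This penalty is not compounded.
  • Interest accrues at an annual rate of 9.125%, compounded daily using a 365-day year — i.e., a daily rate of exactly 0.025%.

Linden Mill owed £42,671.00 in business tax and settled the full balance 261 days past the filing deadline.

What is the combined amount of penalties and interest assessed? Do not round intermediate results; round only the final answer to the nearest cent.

£6,717.15

Penalty periods: ⌈261/30⌉ = 9; penalty = 9 × 1% × £42,671.00 = £3,840.39
Interest: £42,671.00 × ((1 + 0.00025)^261 − 1) = £42,671.00 × 0.06741714… = £2,876.7569…
Penalties + interest = £3,840.3900 + £2,876.7569… = £6,717.15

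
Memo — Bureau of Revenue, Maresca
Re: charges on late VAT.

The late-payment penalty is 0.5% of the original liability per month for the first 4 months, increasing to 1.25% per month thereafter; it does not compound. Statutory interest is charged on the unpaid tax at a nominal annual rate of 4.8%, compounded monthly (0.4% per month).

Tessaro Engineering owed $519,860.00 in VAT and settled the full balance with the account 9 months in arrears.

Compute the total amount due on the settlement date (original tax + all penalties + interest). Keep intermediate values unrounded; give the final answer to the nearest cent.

$581,765.66

Penalty, months 1–4: 4 × 0.5% × $519,860.00 = $10,397.20
Penalty, months 5–9: 5 × 1.25% × $519,860.00 = $32,491.25
Interest: $519,860.00 × ((1 + 0.004)^9 − 1) = $519,860.00 × 0.0365814… = $19,017.2110…
Total = $519,860.00 + $42,888.4500 + $19,017.2110… = $581,765.66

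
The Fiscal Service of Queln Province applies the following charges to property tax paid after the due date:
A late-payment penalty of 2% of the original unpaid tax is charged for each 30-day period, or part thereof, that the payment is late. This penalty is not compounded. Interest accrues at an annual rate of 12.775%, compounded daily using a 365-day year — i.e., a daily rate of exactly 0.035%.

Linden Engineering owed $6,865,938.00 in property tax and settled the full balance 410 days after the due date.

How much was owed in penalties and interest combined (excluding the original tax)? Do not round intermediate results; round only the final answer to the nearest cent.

Penalty periods: ⌈410/30⌉ = 14; penalty = 14 × 2% × $6,865,938.00 = $1,922,462.64
Interest: $6,865,938.00 × ((1 + 0.00035)^410 − 1) = $6,865,938.00 × 0.15427783… = $1,059,262.0183…
Penalties + interest = $1,922,462.6400 + $1,059,262.0183… = $2,981,724.66

$2,981,724.66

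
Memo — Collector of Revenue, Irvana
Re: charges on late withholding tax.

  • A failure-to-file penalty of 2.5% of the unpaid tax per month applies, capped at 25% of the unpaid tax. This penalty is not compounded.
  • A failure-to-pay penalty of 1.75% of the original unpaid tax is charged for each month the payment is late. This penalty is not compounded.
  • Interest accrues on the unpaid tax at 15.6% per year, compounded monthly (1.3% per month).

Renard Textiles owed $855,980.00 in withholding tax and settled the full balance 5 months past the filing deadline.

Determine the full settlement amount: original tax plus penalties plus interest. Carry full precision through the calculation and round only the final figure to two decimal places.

$1,094,979.98

Failure-to-file: 5 × 2.5% × $855,980.00 = $106,997.50 (under the 25% cap)
Failure-to-pay penalty = 1.75% × $855,980.00 × 5 mo = $74,898.25
Interest: $855,980.00 × ((1 + 0.013)^5 − 1) = $855,980.00 × 0.0667121… = $57,104.2346…
Total = $855,980.00 + $181,895.7500 + $57,104.2346… = $1,094,979.98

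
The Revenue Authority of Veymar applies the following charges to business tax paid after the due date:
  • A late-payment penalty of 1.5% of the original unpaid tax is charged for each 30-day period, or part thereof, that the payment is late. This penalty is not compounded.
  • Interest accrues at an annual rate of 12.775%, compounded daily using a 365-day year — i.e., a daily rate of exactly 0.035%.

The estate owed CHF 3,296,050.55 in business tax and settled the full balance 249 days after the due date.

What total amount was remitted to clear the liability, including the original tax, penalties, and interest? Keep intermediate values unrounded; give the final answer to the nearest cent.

Penalty periods: ⌈249/30⌉ = 9; penalty = 9 × 1.5% × CHF 3,296,050.55 = CHF 444,966.82…
Interest: CHF 3,296,050.55 × ((1 + 0.00035)^249 − 1) = CHF 3,296,050.55 × 0.09104369… = CHF 300,084.6060…
Total = CHF 3,296,050.55 + CHF 444,966.8243… + CHF 300,084.6060… = CHF 4,041,101.98

CHF 4,041,101.98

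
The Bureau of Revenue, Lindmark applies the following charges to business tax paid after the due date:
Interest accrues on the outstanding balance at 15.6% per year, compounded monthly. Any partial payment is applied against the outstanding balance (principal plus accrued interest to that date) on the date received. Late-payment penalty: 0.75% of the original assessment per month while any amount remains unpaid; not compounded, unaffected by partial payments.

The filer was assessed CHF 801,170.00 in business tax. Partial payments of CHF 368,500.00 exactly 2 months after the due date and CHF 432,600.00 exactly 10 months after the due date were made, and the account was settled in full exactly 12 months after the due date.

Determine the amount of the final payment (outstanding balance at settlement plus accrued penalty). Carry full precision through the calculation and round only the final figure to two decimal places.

CHF 144,365.33

Monthly rate = 15.6% ÷ 12 = 1.3%
Balance at month 2: CHF 801,170.0000 × (1 + 0.013)^2 = CHF 822,135.8177…
After CHF 368,500.00 payment: CHF 822,135.8177… − CHF 368,500.00 = CHF 453,635.8177…
Balance at month 10: CHF 453,635.8177… × (1 + 0.013)^8 = CHF 503,017.2756…
After CHF 432,600.00 payment: CHF 503,017.2756… − CHF 432,600.00 = CHF 70,417.2756…
Balance at month 12: CHF 70,417.2756… × (1 + 0.013)^2 = CHF 72,260.0253…
Penalty: 12 × 0.75% × CHF 801,170.00 = CHF 72,105.30
Final settlement = outstanding balance + penalty = CHF 72,260.0253… + CHF 72,105.30 = CHF 144,365.33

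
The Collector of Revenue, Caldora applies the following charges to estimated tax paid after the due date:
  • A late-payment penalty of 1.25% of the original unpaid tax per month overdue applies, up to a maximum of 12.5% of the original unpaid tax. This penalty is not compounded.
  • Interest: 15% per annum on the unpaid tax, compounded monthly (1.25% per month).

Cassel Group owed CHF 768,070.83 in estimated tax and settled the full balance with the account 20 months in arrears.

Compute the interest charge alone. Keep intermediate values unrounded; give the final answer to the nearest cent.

CHF 216,624.57

Interest: CHF 768,070.83 × ((1 + 0.0125)^20 − 1) = CHF 768,070.83 × 0.2820372… = CHF 216,624.5706…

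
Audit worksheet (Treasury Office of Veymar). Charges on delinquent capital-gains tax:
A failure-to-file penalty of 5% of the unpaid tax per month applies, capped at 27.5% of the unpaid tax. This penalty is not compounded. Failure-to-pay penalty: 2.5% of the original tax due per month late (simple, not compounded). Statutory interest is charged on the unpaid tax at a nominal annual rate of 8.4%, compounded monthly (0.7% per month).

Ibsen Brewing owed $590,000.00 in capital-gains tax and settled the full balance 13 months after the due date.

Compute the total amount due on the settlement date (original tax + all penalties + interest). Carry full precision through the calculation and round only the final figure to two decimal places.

$1,000,003.88

Failure-to-file: 13 × 5% × $590,000.00 = $383,500.00, capped at 27.5% × $590,000.00 = $162,250.00
Failure-to-pay penalty: 13 × 2.5% × $590,000.00 = $191,750.00
Interest: $590,000.00 × ((1 + 0.007)^13 − 1) = $590,000.00 × 0.0949218… = $56,003.8836…
Total = $590,000.00 + $354,000.0000 + $56,003.8836… = $1,000,003.88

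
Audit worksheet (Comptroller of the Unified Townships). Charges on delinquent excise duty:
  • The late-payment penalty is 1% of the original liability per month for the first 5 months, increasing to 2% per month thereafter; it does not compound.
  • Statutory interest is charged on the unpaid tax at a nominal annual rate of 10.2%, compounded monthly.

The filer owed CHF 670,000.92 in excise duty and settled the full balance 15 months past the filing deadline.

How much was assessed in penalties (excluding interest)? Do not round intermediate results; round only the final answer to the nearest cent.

CHF 167,500.23

Penalty, months 1–5: 5 × 1% × CHF 670,000.92 = CHF 33,500.05…
Penalty, months 6–15: 10 × 2% × CHF 670,000.92 = CHF 134,000.18…
Total penalty = CHF 33,500.05… + CHF 134,000.18… = CHF 167,500.23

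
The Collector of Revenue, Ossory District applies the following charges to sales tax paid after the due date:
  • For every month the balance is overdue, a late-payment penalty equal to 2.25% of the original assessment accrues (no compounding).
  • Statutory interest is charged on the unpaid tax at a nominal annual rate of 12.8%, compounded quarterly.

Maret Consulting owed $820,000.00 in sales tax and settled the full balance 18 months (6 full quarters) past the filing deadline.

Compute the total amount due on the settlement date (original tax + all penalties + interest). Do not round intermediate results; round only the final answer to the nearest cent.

$1,322,685.66

Late-payment penalty: 18 × 2.25% × $820,000.00 = $332,100.00
Interest (12.8%/yr ÷ 4 = 3.2%/quarter): $820,000.00 × ((1 + 0.032)^6 − 1) = $170,585.6587…
Total = $820,000.00 + $332,100.0000 + $170,585.6587… = $1,322,685.66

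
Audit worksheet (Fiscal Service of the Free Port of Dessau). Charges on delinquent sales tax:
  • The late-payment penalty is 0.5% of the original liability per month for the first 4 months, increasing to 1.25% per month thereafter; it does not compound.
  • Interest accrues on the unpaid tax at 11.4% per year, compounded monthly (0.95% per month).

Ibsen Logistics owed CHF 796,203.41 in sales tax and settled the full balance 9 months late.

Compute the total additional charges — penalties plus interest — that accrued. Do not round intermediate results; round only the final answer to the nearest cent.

Penalty, months 1–4: 4 × 0.5% × CHF 796,203.41 = CHF 15,924.07…
Penalty, months 5–9: 5 × 1.25% × CHF 796,203.41 = CHF 49,762.71…
Interest: CHF 796,203.41 × ((1 + 0.0095)^9 − 1) = CHF 796,203.41 × 0.0888221… = CHF 70,720.4235…
Penalties + interest = CHF 65,686.7813… + CHF 70,720.4235… = CHF 136,407.20

CHF 136,407.20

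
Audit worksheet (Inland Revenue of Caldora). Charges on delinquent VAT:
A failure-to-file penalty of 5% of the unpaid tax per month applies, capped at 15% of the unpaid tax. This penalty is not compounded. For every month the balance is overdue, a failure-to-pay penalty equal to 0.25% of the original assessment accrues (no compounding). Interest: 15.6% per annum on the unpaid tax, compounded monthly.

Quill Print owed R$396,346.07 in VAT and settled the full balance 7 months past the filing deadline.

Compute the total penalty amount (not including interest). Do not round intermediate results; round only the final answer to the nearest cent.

Failure-to-file: 7 × 5% × R$396,346.07 = R$138,721.12…, capped at 15% × R$396,346.07 = R$59,451.91…
Failure-to-pay penalty: 7 × 0.25% × R$396,346.07 = R$6,936.06…
Total penalty = R$59,451.91… + R$6,936.06… = R$66,387.97

R$66,387.97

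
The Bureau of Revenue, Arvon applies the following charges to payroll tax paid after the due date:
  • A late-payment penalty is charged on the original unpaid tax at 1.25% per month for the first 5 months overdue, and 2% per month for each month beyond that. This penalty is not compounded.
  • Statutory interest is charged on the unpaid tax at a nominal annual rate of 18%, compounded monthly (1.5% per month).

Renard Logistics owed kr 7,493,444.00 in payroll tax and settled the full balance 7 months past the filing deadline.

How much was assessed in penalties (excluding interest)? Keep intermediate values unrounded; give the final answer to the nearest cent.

kr 768,078.01

Penalty, months 1–5: 5 × 1.25% × kr 7,493,444.00 = kr 468,340.25
Penalty, months 6–7: 2 × 2% × kr 7,493,444.00 = kr 299,737.76
Total penalty = kr 468,340.25 + kr 299,737.76 = kr 768,078.01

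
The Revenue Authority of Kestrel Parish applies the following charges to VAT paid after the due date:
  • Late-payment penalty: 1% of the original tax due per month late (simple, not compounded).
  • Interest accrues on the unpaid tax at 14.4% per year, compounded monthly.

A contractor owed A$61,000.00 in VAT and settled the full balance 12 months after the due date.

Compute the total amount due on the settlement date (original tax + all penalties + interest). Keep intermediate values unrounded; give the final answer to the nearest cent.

Late-payment penalty = 1% × A$61,000.00 × 12 mo = A$7,320.00
Interest (14.4%/yr ÷ 12 = 1.2%/month): A$61,000.00 × ((1 + 0.012)^12 − 1) = A$9,387.5721…
Total = A$61,000.00 + A$7,320.0000 + A$9,387.5721… = A$77,707.57

A$77,707.57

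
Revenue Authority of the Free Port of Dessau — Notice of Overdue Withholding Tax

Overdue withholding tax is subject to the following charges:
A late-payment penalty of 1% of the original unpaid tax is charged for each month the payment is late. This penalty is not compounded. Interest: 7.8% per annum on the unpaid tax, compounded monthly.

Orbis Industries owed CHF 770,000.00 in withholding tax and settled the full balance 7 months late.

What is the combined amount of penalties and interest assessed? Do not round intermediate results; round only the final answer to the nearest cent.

Late-payment penalty: 7 × 1% × CHF 770,000.00 = CHF 53,900.00
Interest (7.8%/yr ÷ 12 = 0.65%/month): CHF 770,000.00 × ((1 + 0.0065)^7 − 1) = CHF 35,725.6319…
Penalties + interest = CHF 53,900.0000 + CHF 35,725.6319… = CHF 89,625.63

CHF 89,625.63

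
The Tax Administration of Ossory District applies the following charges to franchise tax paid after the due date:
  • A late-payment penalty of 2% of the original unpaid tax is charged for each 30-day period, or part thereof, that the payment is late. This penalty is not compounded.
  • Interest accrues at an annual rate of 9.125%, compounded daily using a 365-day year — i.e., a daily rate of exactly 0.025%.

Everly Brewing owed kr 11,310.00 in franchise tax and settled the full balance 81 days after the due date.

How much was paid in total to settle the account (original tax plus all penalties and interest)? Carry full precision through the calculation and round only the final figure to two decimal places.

Penalty periods: ⌈81/30⌉ = 3; penalty = 3 × 2% × kr 11,310.00 = kr 678.60
Interest: kr 11,310.00 × ((1 + 0.00025)^81 − 1) = kr 11,310.00 × 0.02045384… = kr 231.3329…
Total = kr 11,310.00 + kr 678.6000 + kr 231.3329… = kr 12,219.93

kr 12,219.93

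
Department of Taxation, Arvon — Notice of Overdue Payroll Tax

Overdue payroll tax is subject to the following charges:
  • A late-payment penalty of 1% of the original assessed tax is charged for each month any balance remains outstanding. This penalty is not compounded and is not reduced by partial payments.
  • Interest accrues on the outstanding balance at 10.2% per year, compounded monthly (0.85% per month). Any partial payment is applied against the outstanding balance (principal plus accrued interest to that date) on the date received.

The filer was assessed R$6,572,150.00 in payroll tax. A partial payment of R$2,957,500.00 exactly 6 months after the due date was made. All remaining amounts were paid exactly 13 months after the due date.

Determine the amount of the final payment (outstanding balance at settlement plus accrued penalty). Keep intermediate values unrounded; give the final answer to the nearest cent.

R$5,052,946.04

Balance at month 6: R$6,572,150.0000 × (1 + 0.0085)^6 = R$6,914,533.4564…
After R$2,957,500.00 payment: R$6,914,533.4564… − R$2,957,500.00 = R$3,957,033.4564…
Balance at month 13: R$3,957,033.4564… × (1 + 0.0085)^7 = R$4,198,566.5366…
Penalty: 13 × 1% × R$6,572,150.00 = R$854,379.50
Final settlement = outstanding balance + penalty = R$4,198,566.5366… + R$854,379.50 = R$5,052,946.04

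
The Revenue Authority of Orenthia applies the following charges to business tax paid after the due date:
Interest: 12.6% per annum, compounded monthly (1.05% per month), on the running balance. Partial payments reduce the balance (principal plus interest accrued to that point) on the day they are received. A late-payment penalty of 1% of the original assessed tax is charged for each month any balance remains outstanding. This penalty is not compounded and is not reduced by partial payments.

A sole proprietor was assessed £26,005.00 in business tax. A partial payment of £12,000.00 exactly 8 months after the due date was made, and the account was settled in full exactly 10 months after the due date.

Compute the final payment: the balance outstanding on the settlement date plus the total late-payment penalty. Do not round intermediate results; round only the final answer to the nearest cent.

£19,215.40

Balance at month 8: £26,005.0000 × (1 + 0.0105)^8 = £28,271.4056…
After £12,000.00 payment: £28,271.4056… − £12,000.00 = £16,271.4056…
Balance at month 10: £16,271.4056… × (1 + 0.0105)^2 = £16,614.8990…
Penalty: 10 × 1% × £26,005.00 = £2,600.50
Final settlement = outstanding balance + penalty = £16,614.8990… + £2,600.50 = £19,215.40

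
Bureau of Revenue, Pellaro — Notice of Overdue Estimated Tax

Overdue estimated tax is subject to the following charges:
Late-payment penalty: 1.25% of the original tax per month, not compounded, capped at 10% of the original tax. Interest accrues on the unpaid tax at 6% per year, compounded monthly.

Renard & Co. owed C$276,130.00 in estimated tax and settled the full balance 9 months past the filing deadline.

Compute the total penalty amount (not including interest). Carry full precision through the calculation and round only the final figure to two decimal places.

C$27,613.00

Penalty (uncapped): 9 × 1.25% × C$276,130.00 = C$31,064.63…; cap = 10% × C$276,130.00 = C$27,613.00 → penalty = C$27,613.00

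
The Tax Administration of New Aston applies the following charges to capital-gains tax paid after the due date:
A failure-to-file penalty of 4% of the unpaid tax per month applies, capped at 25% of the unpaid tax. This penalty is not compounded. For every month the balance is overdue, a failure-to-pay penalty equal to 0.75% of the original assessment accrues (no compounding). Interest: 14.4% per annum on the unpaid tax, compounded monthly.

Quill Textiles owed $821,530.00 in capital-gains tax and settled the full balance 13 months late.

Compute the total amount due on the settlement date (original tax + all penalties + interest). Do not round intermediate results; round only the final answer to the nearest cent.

Failure-to-file: 13 × 4% × $821,530.00 = $427,195.60, capped at 25% × $821,530.00 = $205,382.50
Failure-to-pay penalty: 13 × 0.75% × $821,530.00 = $80,099.18…
Interest (14.4%/yr ÷ 12 = 1.2%/month): $821,530.00 × ((1 + 0.012)^13 − 1) = $137,804.5592…
Total = $821,530.00 + $285,481.6750 + $137,804.5592… = $1,244,816.23

$1,244,816.23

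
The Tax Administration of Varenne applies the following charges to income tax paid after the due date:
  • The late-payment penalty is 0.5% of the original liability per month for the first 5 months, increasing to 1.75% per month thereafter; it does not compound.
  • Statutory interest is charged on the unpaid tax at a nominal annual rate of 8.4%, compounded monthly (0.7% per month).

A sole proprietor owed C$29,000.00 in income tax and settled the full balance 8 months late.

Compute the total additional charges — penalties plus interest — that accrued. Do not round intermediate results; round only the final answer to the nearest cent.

C$3,911.85

Penalty, months 1–5: 5 × 0.5% × C$29,000.00 = C$725.00
Penalty, months 6–8: 3 × 1.75% × C$29,000.00 = C$1,522.50
Interest: C$29,000.00 × ((1 + 0.007)^8 − 1) = C$29,000.00 × 0.0573914… = C$1,664.3499…
Penalties + interest = C$2,247.5000 + C$1,664.3499… = C$3,911.85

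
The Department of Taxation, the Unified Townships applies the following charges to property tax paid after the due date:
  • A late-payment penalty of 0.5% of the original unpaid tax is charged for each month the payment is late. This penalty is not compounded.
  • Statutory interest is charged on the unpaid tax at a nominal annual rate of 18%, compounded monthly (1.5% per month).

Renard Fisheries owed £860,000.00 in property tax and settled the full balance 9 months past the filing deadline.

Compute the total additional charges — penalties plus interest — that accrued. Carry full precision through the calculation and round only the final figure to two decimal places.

£162,015.38

Late-payment penalty = 0.5% × £860,000.00 × 9 mo = £38,700.00
Interest: £860,000.00 × ((1 + 0.015)^9 − 1) = £860,000.00 × 0.1433900… = £123,315.3788…
Penalties + interest = £38,700.0000 + £123,315.3788… = £162,015.38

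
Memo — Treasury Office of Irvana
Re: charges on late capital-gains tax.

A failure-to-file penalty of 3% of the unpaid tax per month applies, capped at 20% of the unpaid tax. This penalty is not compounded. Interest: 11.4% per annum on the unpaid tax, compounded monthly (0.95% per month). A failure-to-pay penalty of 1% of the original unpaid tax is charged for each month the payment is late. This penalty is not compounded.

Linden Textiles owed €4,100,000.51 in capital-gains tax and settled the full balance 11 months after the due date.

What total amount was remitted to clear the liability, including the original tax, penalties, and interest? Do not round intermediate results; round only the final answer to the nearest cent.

Failure-to-file: 11 × 3% × €4,100,000.51 = €1,353,000.17…, capped at 20% × €4,100,000.51 = €820,000.10…
Failure-to-pay penalty = 1% × €4,100,000.51 × 11 mo = €451,000.06…
Interest: €4,100,000.51 × ((1 + 0.0095)^11 − 1) = €4,100,000.51 × 0.1096079… = €449,392.6133…
Total = €4,100,000.51 + €1,271,000.1581 + €449,392.6133… = €5,820,393.28

€5,820,393.28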